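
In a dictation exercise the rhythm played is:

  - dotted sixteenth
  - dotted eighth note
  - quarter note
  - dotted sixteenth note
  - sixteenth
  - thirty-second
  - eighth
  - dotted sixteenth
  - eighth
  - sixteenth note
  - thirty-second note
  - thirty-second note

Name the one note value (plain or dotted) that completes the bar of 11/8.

dotted eighth note

The bar of 11/8 = 44 thirty-second notes.
Each duration in thirty-second notes: dotted sixteenth = 3; dotted eighth note = 6; quarter note = 8; dotted sixteenth note = 3; sixteenth = 2; thirty-second = 1; eighth = 4; dotted sixteenth = 3; eighth = 4; sixteenth note = 2; thirty-second note = 1; thirty-second note = 1.
Altogether 3 + 6 + 8 + 3 + 2 + 1 + 4 + 3 + 4 + 2 + 1 + 1 = 38.
Remaining: 44 − 38 = 6 thirty-second notes, which is a dotted eighth note.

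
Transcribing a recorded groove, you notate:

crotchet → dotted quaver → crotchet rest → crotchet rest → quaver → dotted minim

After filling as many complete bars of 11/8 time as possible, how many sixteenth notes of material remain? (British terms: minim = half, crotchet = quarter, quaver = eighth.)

One bar of 11/8 = 22 sixteenth notes.
Convert each value to sixteenth notes: crotchet = 4; dotted quaver = 3; crotchet rest = 4; crotchet rest = 4; quaver = 2; dotted minim = 12.
Total: 4 + 3 + 4 + 4 + 2 + 12 = 29.
29 ÷ 22 = 1 complete bar with 7 sixteenth notes remaining.

7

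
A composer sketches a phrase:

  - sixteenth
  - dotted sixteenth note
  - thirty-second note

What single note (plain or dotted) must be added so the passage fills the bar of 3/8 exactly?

The bar of 3/8 = 12 thirty-second notes.
In thirty-second notes: sixteenth = 2; dotted sixteenth note = 3; thirty-second note = 1.
Total: 2 + 3 + 1 = 6.
Remaining: 12 − 6 = 6 thirty-second notes, which is a dotted eighth note.

dotted eighth note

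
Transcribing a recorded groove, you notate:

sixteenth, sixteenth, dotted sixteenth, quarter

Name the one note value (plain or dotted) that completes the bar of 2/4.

thirty-second note

The bar of 2/4 = 16 thirty-second notes.
In thirty-second notes: sixteenth = 2; sixteenth = 2; dotted sixteenth = 3; quarter = 8.
Adding: 2 + 2 + 3 + 8 = 15.
Remaining: 16 − 15 = 1 thirty-second note, which is a thirty-second note.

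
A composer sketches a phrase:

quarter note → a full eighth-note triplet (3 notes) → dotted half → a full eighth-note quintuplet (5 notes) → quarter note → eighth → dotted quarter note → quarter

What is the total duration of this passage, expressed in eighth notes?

Working in eighth notes: quarter note = 2; a full eighth-note triplet (3 notes) (three triplet eighths span one quarter) = 2; dotted half = 6; a full eighth-note quintuplet (5 notes) (five quintuplet eighths span one half) = 4; quarter note = 2; eighth = 1; dotted quarter note = 3; quarter = 2.
Total: 2 + 2 + 6 + 4 + 2 + 1 + 3 + 2 = 22 eighth notes.

22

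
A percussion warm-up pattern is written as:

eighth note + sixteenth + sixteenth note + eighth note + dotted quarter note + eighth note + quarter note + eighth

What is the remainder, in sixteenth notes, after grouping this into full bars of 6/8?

8

One bar of 6/8 = 12 sixteenth notes.
Each duration in sixteenth notes: eighth note = 2; sixteenth = 1; sixteenth note = 1; eighth note = 2; dotted quarter note = 6; eighth note = 2; quarter note = 4; eighth = 2.
Sum: 2 + 1 + 1 + 2 + 6 + 2 + 4 + 2 = 20.
20 ÷ 12 = 1 complete bar with 8 sixteenth notes remaining.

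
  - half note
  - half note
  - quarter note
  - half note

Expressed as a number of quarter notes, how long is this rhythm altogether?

Working in quarter notes: half note = 2; half note = 2; quarter note = 1; half note = 2.
Sum: 2 + 2 + 1 + 2 = 7 quarter notes.

7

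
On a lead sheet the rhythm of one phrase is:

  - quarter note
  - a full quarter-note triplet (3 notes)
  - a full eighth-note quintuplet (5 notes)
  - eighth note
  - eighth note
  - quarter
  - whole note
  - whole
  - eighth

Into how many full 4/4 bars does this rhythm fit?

One bar of 4/4 = 8 eighth notes.
Express everything in eighth notes: quarter note = 2; a full quarter-note triplet (3 notes) (three triplet quarters span one half) = 4; a full eighth-note quintuplet (5 notes) (five quintuplet eighths span one half) = 4; eighth note = 1; eighth note = 1; quarter = 2; whole note = 8; whole = 8; eighth = 1.
Adding: 2 + 4 + 4 + 1 + 1 + 2 + 8 + 8 + 1 = 31.
31 ÷ 8 = 3 complete bars with 7 left over.

3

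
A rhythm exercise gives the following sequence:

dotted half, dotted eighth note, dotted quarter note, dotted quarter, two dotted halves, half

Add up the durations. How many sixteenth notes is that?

Convert each value to sixteenth notes: dotted half = 12; dotted eighth note = 3; dotted quarter note = 6; dotted quarter = 6; dotted half = 12; dotted half = 12; half = 8.
Sum: 12 + 3 + 6 + 6 + 12 + 12 + 8 = 59 sixteenth notes.

59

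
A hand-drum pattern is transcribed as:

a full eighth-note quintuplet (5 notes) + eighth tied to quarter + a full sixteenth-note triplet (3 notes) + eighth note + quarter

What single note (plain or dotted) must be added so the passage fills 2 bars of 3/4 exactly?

2 bars of 3/4 = 12 eighth notes.
Working in eighth notes: a full eighth-note quintuplet (5 notes) (five quintuplet eighths span one half) = 4; eighth tied to quarter (eighth + quarter) = 3; a full sixteenth-note triplet (3 notes) (three triplet sixteenths span one eighth) = 1; eighth note = 1; quarter = 2.
Altogether 4 + 3 + 1 + 1 + 2 = 11.
Remaining: 12 − 11 = 1 eighth note, which is a eighth note.

eighth note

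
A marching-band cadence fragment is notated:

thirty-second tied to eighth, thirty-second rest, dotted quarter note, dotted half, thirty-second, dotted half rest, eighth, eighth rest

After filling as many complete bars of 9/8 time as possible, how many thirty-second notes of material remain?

3

One bar of 9/8 = 36 thirty-second notes.
Convert each value to thirty-second notes: thirty-second tied to eighth (thirty-second + eighth) = 5; thirty-second rest = 1; dotted quarter note = 12; dotted half = 24; thirty-second = 1; dotted half rest = 24; eighth = 4; eighth rest = 4.
Sum: 5 + 1 + 12 + 24 + 1 + 24 + 4 + 4 = 75.
75 ÷ 36 = 2 complete bars with 3 thirty-second notes remaining.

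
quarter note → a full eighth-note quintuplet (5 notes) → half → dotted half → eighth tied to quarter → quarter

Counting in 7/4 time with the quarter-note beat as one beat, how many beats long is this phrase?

One quarter-note beat = 2 eighth notes.
Express everything in eighth notes: quarter note = 2; a full eighth-note quintuplet (5 notes) (five quintuplet eighths span one half) = 4; half = 4; dotted half = 6; eighth tied to quarter (eighth + quarter) = 3; quarter = 2.
Total: 2 + 4 + 4 + 6 + 3 + 2 = 21.
21 ÷ 2 = 10.5 beats.

10.5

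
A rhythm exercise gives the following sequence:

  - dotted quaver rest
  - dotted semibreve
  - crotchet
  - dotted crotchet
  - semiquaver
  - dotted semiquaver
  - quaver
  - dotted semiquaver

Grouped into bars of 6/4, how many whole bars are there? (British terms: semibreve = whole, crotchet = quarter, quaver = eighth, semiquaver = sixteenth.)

1

One bar of 6/4 = 48 thirty-second notes.
In thirty-second notes: dotted quaver rest = 6; dotted semibreve = 48; crotchet = 8; dotted crotchet = 12; semiquaver = 2; dotted semiquaver = 3; quaver = 4; dotted semiquaver = 3.
Sum: 6 + 48 + 8 + 12 + 2 + 3 + 4 + 3 = 86.
86 ÷ 48 = 1 complete bar with 38 left over.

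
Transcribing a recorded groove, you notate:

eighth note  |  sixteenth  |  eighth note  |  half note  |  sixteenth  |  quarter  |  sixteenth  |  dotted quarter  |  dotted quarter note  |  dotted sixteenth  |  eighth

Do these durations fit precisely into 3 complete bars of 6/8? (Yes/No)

No

One bar of 6/8 = 24 thirty-second notes, so 3 bars = 72.
Working in thirty-second notes: eighth note = 4; sixteenth = 2; eighth note = 4; half note = 16; sixteenth = 2; quarter = 8; sixteenth = 2; dotted quarter = 12; dotted quarter note = 12; dotted sixteenth = 3; eighth = 4.
Total: 4 + 2 + 4 + 16 + 2 + 8 + 2 + 12 + 12 + 3 + 4 = 69.
69 falls short of 72, so the answer is No.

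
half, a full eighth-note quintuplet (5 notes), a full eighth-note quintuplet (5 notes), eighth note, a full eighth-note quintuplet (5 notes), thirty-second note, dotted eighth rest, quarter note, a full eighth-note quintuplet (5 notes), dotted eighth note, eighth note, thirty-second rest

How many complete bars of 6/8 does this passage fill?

4

One bar of 6/8 = 24 thirty-second notes.
Each duration in thirty-second notes: half = 16; a full eighth-note quintuplet (5 notes) (five quintuplet eighths span one half) = 16; a full eighth-note quintuplet (5 notes) (five quintuplet eighths span one half) = 16; eighth note = 4; a full eighth-note quintuplet (5 notes) (five quintuplet eighths span one half) = 16; thirty-second note = 1; dotted eighth rest = 6; quarter note = 8; a full eighth-note quintuplet (5 notes) (five quintuplet eighths span one half) = 16; dotted eighth note = 6; eighth note = 4; thirty-second rest = 1.
Altogether 16 + 16 + 16 + 4 + 16 + 1 + 6 + 8 + 16 + 6 + 4 + 1 = 110.
110 ÷ 24 = 4 complete bars with 14 left over.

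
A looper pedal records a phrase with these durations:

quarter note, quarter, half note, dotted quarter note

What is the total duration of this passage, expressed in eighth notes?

In eighth notes: quarter note = 2; quarter = 2; half note = 4; dotted quarter note = 3.
Total: 2 + 2 + 4 + 3 = 11 eighth notes.

11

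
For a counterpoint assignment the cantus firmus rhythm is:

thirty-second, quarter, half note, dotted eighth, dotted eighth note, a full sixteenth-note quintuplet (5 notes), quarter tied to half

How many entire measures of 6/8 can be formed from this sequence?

One bar of 6/8 = 24 thirty-second notes.
Express everything in thirty-second notes: thirty-second = 1; quarter = 8; half note = 16; dotted eighth = 6; dotted eighth note = 6; a full sixteenth-note quintuplet (5 notes) (five quintuplet sixteenths span one quarter) = 8; quarter tied to half (quarter + half) = 24.
Adding: 1 + 8 + 16 + 6 + 6 + 8 + 24 = 69.
69 ÷ 24 = 2 complete bars with 21 left over.

2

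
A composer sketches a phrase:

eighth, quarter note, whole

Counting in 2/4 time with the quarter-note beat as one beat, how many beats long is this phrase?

One quarter-note beat = 2 eighth notes.
Each duration in eighth notes: eighth = 1; quarter note = 2; whole = 8.
Sum: 1 + 2 + 8 = 11.
11 ÷ 2 = 5.5 beats.

5.5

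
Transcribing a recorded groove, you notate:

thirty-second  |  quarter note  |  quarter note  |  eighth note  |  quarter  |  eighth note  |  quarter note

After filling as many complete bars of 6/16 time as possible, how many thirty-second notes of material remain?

5

One bar of 6/16 = 12 thirty-second notes.
Each duration in thirty-second notes: thirty-second = 1; quarter note = 8; quarter note = 8; eighth note = 4; quarter = 8; eighth note = 4; quarter note = 8.
Adding: 1 + 8 + 8 + 4 + 8 + 4 + 8 = 41.
41 ÷ 12 = 3 complete bars with 5 thirty-second notes remaining.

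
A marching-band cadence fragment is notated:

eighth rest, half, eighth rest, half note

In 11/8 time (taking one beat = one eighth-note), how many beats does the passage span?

10

One eighth-note beat = 2 sixteenth notes.
Express everything in sixteenth notes: eighth rest = 2; half = 8; eighth rest = 2; half note = 8.
Total: 2 + 8 + 2 + 8 = 20.
20 ÷ 2 = 10 beats.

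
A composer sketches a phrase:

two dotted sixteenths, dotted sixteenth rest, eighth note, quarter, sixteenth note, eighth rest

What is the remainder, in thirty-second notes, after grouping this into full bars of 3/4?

One bar of 3/4 = 24 thirty-second notes.
Working in thirty-second notes: dotted sixteenth = 3; dotted sixteenth = 3; dotted sixteenth rest = 3; eighth note = 4; quarter = 8; sixteenth note = 2; eighth rest = 4.
Total: 3 + 3 + 3 + 4 + 8 + 2 + 4 = 27.
27 ÷ 24 = 1 complete bar with 3 thirty-second notes remaining.

3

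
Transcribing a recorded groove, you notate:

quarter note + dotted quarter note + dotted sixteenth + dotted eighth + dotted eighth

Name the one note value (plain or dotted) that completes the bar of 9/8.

thirty-second note

The bar of 9/8 = 36 thirty-second notes.
Express everything in thirty-second notes: quarter note = 8; dotted quarter note = 12; dotted sixteenth = 3; dotted eighth = 6; dotted eighth = 6.
Total: 8 + 12 + 3 + 6 + 6 = 35.
Remaining: 36 − 35 = 1 thirty-second note, which is a thirty-second note.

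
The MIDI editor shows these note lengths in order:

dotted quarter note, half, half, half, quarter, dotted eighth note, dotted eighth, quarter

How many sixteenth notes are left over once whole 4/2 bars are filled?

One bar of 4/2 = 32 sixteenth notes.
Working in sixteenth notes: dotted quarter note = 6; half = 8; half = 8; half = 8; quarter = 4; dotted eighth note = 3; dotted eighth = 3; quarter = 4.
Adding: 6 + 8 + 8 + 8 + 4 + 3 + 3 + 4 = 44.
44 ÷ 32 = 1 complete bar with 12 sixteenth notes remaining.

12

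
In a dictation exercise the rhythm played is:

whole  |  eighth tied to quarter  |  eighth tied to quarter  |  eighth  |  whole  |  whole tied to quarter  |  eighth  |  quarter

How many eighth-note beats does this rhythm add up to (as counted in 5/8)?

36

One eighth-note beat = 2 sixteenth notes.
In sixteenth notes: whole = 16; eighth tied to quarter (eighth + quarter) = 6; eighth tied to quarter (eighth + quarter) = 6; eighth = 2; whole = 16; whole tied to quarter (whole + quarter) = 20; eighth = 2; quarter = 4.
Adding: 16 + 6 + 6 + 2 + 16 + 20 + 2 + 4 = 72.
72 ÷ 2 = 36 beats.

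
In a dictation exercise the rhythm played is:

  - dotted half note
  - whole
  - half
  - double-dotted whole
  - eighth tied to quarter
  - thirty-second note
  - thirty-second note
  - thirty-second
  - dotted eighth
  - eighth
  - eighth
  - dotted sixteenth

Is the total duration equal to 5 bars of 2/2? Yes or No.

One bar of 2/2 = 32 thirty-second notes, so 5 bars = 160.
Convert each value to thirty-second notes: dotted half note = 24; whole = 32; half = 16; double-dotted whole = 56; eighth tied to quarter (eighth + quarter) = 12; thirty-second note = 1; thirty-second note = 1; thirty-second = 1; dotted eighth = 6; eighth = 4; eighth = 4; dotted sixteenth = 3.
Total: 24 + 32 + 16 + 56 + 12 + 1 + 1 + 1 + 6 + 4 + 4 + 3 = 160.
160 equals 160, so the answer is Yes.

Yes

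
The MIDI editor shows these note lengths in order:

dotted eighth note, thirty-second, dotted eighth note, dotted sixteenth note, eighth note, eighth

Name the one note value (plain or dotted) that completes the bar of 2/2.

quarter note

The bar of 2/2 = 32 thirty-second notes.
Working in thirty-second notes: dotted eighth note = 6; thirty-second = 1; dotted eighth note = 6; dotted sixteenth note = 3; eighth note = 4; eighth = 4.
Sum: 6 + 1 + 6 + 3 + 4 + 4 = 24.
Remaining: 32 − 24 = 8 thirty-second notes, which is a quarter note.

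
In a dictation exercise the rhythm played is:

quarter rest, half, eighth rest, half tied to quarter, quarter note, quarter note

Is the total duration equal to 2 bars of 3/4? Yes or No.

No

One bar of 3/4 = 6 eighth notes, so 2 bars = 12.
Express everything in eighth notes: quarter rest = 2; half = 4; eighth rest = 1; half tied to quarter (half + quarter) = 6; quarter note = 2; quarter note = 2.
Sum: 2 + 4 + 1 + 6 + 2 + 2 = 17.
17 exceeds 12, so the answer is No.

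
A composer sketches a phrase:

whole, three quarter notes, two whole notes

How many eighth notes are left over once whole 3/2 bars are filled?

One bar of 3/2 = 6 quarter notes.
Each duration in quarter notes: whole = 4; quarter note = 1; quarter note = 1; quarter note = 1; whole note = 4; whole note = 4.
Total: 4 + 1 + 1 + 1 + 4 + 4 = 15.
15 ÷ 6 = 2 complete bars with 3 quarter notes remaining = 6 eighth notes.

6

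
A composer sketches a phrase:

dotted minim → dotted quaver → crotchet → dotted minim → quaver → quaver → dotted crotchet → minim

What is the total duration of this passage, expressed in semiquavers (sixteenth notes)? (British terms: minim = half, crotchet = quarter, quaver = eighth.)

49

Express everything in sixteenth notes: dotted minim = 12; dotted quaver = 3; crotchet = 4; dotted minim = 12; quaver = 2; quaver = 2; dotted crotchet = 6; minim = 8.
Total: 12 + 3 + 4 + 12 + 2 + 2 + 6 + 8 = 49 sixteenth notes.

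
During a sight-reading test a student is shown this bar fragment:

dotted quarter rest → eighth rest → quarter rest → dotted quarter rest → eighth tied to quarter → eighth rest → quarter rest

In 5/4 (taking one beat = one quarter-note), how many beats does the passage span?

One quarter-note beat = 2 eighth notes.
Convert each value to eighth notes: dotted quarter rest = 3; eighth rest = 1; quarter rest = 2; dotted quarter rest = 3; eighth tied to quarter (eighth + quarter) = 3; eighth rest = 1; quarter rest = 2.
Total: 3 + 1 + 2 + 3 + 3 + 1 + 2 = 15.
15 ÷ 2 = 7.5 beats.

7.5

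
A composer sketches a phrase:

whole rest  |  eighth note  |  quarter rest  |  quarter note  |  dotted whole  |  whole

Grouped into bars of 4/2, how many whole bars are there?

One bar of 4/2 = 16 eighth notes.
Convert each value to eighth notes: whole rest = 8; eighth note = 1; quarter rest = 2; quarter note = 2; dotted whole = 12; whole = 8.
Total: 8 + 1 + 2 + 2 + 12 + 8 = 33.
33 ÷ 16 = 2 complete bars with 1 left over.

2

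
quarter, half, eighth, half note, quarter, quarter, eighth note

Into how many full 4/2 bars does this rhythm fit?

One bar of 4/2 = 16 eighth notes.
Each duration in eighth notes: quarter = 2; half = 4; eighth = 1; half note = 4; quarter = 2; quarter = 2; eighth note = 1.
Total: 2 + 4 + 1 + 4 + 2 + 2 + 1 = 16.
16 ÷ 16 = 1 complete bar with 0 left over.

1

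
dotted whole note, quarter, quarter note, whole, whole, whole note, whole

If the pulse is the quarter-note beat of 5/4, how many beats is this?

One quarter-note beat = 2 eighth notes.
Convert each value to eighth notes: dotted whole note = 12; quarter = 2; quarter note = 2; whole = 8; whole = 8; whole note = 8; whole = 8.
Altogether 12 + 2 + 2 + 8 + 8 + 8 + 8 = 48.
48 ÷ 2 = 24 beats.

24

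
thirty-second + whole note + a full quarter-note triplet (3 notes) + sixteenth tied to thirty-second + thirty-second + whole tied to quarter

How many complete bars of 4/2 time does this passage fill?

1

One bar of 4/2 = 64 thirty-second notes.
In thirty-second notes: thirty-second = 1; whole note = 32; a full quarter-note triplet (3 notes) (three triplet quarters span one half) = 16; sixteenth tied to thirty-second (sixteenth + thirty-second) = 3; thirty-second = 1; whole tied to quarter (whole + quarter) = 40.
Adding: 1 + 32 + 16 + 3 + 1 + 40 = 93.
93 ÷ 64 = 1 complete bar with 29 left over.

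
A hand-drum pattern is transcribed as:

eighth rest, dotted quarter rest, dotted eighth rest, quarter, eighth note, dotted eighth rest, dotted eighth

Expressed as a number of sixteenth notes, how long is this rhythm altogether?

23

Express everything in sixteenth notes: eighth rest = 2; dotted quarter rest = 6; dotted eighth rest = 3; quarter = 4; eighth note = 2; dotted eighth rest = 3; dotted eighth = 3.
Altogether 2 + 6 + 3 + 4 + 2 + 3 + 3 = 23 sixteenth notes.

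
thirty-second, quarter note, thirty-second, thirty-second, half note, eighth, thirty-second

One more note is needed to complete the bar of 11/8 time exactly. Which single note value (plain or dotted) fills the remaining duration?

dotted quarter note

The bar of 11/8 = 44 thirty-second notes.
Express everything in thirty-second notes: thirty-second = 1; quarter note = 8; thirty-second = 1; thirty-second = 1; half note = 16; eighth = 4; thirty-second = 1.
Altogether 1 + 8 + 1 + 1 + 16 + 4 + 1 = 32.
Remaining: 44 − 32 = 12 thirty-second notes, which is a dotted quarter note.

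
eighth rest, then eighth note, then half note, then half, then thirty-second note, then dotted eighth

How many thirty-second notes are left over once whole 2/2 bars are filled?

One bar of 2/2 = 32 thirty-second notes.
In thirty-second notes: eighth rest = 4; eighth note = 4; half note = 16; half = 16; thirty-second note = 1; dotted eighth = 6.
Sum: 4 + 4 + 16 + 16 + 1 + 6 = 47.
47 ÷ 32 = 1 complete bar with 15 thirty-second notes remaining.

15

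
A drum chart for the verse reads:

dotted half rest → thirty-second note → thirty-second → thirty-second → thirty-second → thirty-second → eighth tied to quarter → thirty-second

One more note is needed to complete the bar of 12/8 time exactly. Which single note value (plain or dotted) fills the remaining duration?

The bar of 12/8 = 48 thirty-second notes.
Express everything in thirty-second notes: dotted half rest = 24; thirty-second note = 1; thirty-second = 1; thirty-second = 1; thirty-second = 1; thirty-second = 1; eighth tied to quarter (eighth + quarter) = 12; thirty-second = 1.
Adding: 24 + 1 + 1 + 1 + 1 + 1 + 12 + 1 = 42.
Remaining: 48 − 42 = 6 thirty-second notes, which is a dotted eighth note.

dotted eighth note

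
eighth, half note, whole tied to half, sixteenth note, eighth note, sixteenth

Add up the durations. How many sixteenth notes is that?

38

Express everything in sixteenth notes: eighth = 2; half note = 8; whole tied to half (whole + half) = 24; sixteenth note = 1; eighth note = 2; sixteenth = 1.
Adding: 2 + 8 + 24 + 1 + 2 + 1 = 38 sixteenth notes.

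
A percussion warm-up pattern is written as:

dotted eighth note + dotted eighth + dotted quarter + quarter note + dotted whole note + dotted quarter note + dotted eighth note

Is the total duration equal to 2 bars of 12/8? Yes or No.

One bar of 12/8 = 24 sixteenth notes, so 2 bars = 48.
Working in sixteenth notes: dotted eighth note = 3; dotted eighth = 3; dotted quarter = 6; quarter note = 4; dotted whole note = 24; dotted quarter note = 6; dotted eighth note = 3.
Adding: 3 + 3 + 6 + 4 + 24 + 6 + 3 = 49.
49 exceeds 48, so the answer is No.

No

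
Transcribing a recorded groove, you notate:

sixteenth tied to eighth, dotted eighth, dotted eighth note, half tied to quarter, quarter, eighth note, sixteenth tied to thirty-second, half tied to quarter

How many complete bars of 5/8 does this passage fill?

4

One bar of 5/8 = 20 thirty-second notes.
Express everything in thirty-second notes: sixteenth tied to eighth (sixteenth + eighth) = 6; dotted eighth = 6; dotted eighth note = 6; half tied to quarter (half + quarter) = 24; quarter = 8; eighth note = 4; sixteenth tied to thirty-second (sixteenth + thirty-second) = 3; half tied to quarter (half + quarter) = 24.
Altogether 6 + 6 + 6 + 24 + 8 + 4 + 3 + 24 = 81.
81 ÷ 20 = 4 complete bars with 1 left over.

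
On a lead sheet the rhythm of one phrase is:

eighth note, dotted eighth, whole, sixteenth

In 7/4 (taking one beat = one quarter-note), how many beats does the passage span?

One quarter-note beat = 4 sixteenth notes.
Each duration in sixteenth notes: eighth note = 2; dotted eighth = 3; whole = 16; sixteenth = 1.
Adding: 2 + 3 + 16 + 1 = 22.
22 ÷ 4 = 5.5 beats.

5.5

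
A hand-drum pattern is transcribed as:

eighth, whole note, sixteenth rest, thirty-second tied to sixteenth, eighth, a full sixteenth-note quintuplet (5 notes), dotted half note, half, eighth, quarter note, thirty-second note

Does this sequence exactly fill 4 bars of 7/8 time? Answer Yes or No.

No

One bar of 7/8 = 28 thirty-second notes, so 4 bars = 112.
Working in thirty-second notes: eighth = 4; whole note = 32; sixteenth rest = 2; thirty-second tied to sixteenth (thirty-second + sixteenth) = 3; eighth = 4; a full sixteenth-note quintuplet (5 notes) (five quintuplet sixteenths span one quarter) = 8; dotted half note = 24; half = 16; eighth = 4; quarter note = 8; thirty-second note = 1.
Altogether 4 + 32 + 2 + 3 + 4 + 8 + 24 + 16 + 4 + 8 + 1 = 106.
106 falls short of 112, so the answer is No.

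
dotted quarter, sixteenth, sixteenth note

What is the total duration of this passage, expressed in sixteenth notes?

Express everything in sixteenth notes: dotted quarter = 6; sixteenth = 1; sixteenth note = 1.
Sum: 6 + 1 + 1 = 8 sixteenth notes.

8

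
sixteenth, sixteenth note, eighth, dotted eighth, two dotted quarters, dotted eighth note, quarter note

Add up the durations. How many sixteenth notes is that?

Convert each value to sixteenth notes: sixteenth = 1; sixteenth note = 1; eighth = 2; dotted eighth = 3; dotted quarter = 6; dotted quarter = 6; dotted eighth note = 3; quarter note = 4.
Sum: 1 + 1 + 2 + 3 + 6 + 6 + 3 + 4 = 26 sixteenth notes.

26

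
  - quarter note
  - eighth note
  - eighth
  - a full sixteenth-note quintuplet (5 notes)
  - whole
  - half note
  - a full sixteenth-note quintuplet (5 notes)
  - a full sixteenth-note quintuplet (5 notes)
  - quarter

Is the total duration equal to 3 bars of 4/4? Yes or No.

Yes

One bar of 4/4 = 8 eighth notes, so 3 bars = 24.
Working in eighth notes: quarter note = 2; eighth note = 1; eighth = 1; a full sixteenth-note quintuplet (5 notes) (five quintuplet sixteenths span one quarter) = 2; whole = 8; half note = 4; a full sixteenth-note quintuplet (5 notes) (five quintuplet sixteenths span one quarter) = 2; a full sixteenth-note quintuplet (5 notes) (five quintuplet sixteenths span one quarter) = 2; quarter = 2.
Total: 2 + 1 + 1 + 2 + 8 + 4 + 2 + 2 + 2 = 24.
24 equals 24, so the answer is Yes.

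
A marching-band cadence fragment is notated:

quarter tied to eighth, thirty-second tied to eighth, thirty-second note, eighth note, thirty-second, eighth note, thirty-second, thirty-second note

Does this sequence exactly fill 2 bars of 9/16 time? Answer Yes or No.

One bar of 9/16 = 18 thirty-second notes, so 2 bars = 36.
Convert each value to thirty-second notes: quarter tied to eighth (quarter + eighth) = 12; thirty-second tied to eighth (thirty-second + eighth) = 5; thirty-second note = 1; eighth note = 4; thirty-second = 1; eighth note = 4; thirty-second = 1; thirty-second note = 1.
Adding: 12 + 5 + 1 + 4 + 1 + 4 + 1 + 1 = 29.
29 falls short of 36, so the answer is No.

No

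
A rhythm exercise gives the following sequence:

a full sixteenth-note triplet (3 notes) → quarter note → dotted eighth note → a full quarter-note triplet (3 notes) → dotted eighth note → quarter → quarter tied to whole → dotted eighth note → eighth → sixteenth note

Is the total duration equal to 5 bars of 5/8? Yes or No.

One bar of 5/8 = 10 sixteenth notes, so 5 bars = 50.
Working in sixteenth notes: a full sixteenth-note triplet (3 notes) (three triplet sixteenths span one eighth) = 2; quarter note = 4; dotted eighth note = 3; a full quarter-note triplet (3 notes) (three triplet quarters span one half) = 8; dotted eighth note = 3; quarter = 4; quarter tied to whole (quarter + whole) = 20; dotted eighth note = 3; eighth = 2; sixteenth note = 1.
Total: 2 + 4 + 3 + 8 + 3 + 4 + 20 + 3 + 2 + 1 = 50.
50 equals 50, so the answer is Yes.

Yes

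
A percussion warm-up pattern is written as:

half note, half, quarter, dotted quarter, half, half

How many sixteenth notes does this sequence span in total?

Express everything in sixteenth notes: half note = 8; half = 8; quarter = 4; dotted quarter = 6; half = 8; half = 8.
Altogether 8 + 8 + 4 + 6 + 8 + 8 = 42 sixteenth notes.

42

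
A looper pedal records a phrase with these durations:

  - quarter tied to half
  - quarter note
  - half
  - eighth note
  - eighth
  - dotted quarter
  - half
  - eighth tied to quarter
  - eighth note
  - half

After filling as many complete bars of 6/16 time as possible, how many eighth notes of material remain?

One bar of 6/16 = 3 eighth notes.
Express everything in eighth notes: quarter tied to half (quarter + half) = 6; quarter note = 2; half = 4; eighth note = 1; eighth = 1; dotted quarter = 3; half = 4; eighth tied to quarter (eighth + quarter) = 3; eighth note = 1; half = 4.
Altogether 6 + 2 + 4 + 1 + 1 + 3 + 4 + 3 + 1 + 4 = 29.
29 ÷ 3 = 9 complete bars with 2 eighth notes remaining.

2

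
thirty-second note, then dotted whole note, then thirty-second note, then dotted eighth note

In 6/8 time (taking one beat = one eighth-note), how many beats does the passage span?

One eighth-note beat = 4 thirty-second notes.
Convert each value to thirty-second notes: thirty-second note = 1; dotted whole note = 48; thirty-second note = 1; dotted eighth note = 6.
Altogether 1 + 48 + 1 + 6 = 56.
56 ÷ 4 = 14 beats.

14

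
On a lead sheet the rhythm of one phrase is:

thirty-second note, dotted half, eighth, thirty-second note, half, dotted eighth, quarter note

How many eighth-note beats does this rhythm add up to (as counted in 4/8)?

One eighth-note beat = 4 thirty-second notes.
Working in thirty-second notes: thirty-second note = 1; dotted half = 24; eighth = 4; thirty-second note = 1; half = 16; dotted eighth = 6; quarter note = 8.
Total: 1 + 24 + 4 + 1 + 16 + 6 + 8 = 60.
60 ÷ 4 = 15 beats.

15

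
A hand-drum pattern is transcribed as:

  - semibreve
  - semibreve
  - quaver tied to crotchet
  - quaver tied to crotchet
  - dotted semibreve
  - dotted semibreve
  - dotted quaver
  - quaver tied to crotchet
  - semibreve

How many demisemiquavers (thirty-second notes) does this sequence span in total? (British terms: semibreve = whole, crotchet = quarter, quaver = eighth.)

Working in thirty-second notes: semibreve = 32; semibreve = 32; quaver tied to crotchet (quaver + crotchet) = 12; quaver tied to crotchet (quaver + crotchet) = 12; dotted semibreve = 48; dotted semibreve = 48; dotted quaver = 6; quaver tied to crotchet (quaver + crotchet) = 12; semibreve = 32.
Adding: 32 + 32 + 12 + 12 + 48 + 48 + 6 + 12 + 32 = 234 thirty-second notes.

234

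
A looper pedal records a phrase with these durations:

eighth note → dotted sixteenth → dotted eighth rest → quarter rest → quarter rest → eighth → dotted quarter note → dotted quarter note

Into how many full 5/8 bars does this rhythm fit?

One bar of 5/8 = 20 thirty-second notes.
Express everything in thirty-second notes: eighth note = 4; dotted sixteenth = 3; dotted eighth rest = 6; quarter rest = 8; quarter rest = 8; eighth = 4; dotted quarter note = 12; dotted quarter note = 12.
Total: 4 + 3 + 6 + 8 + 8 + 4 + 12 + 12 = 57.
57 ÷ 20 = 2 complete bars with 17 left over.

2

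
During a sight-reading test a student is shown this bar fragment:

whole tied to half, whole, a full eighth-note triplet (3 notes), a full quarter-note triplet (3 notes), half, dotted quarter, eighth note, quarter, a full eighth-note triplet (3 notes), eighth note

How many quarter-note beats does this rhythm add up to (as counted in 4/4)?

19.5

One quarter-note beat = 2 eighth notes.
In eighth notes: whole tied to half (whole + half) = 12; whole = 8; a full eighth-note triplet (3 notes) (three triplet eighths span one quarter) = 2; a full quarter-note triplet (3 notes) (three triplet quarters span one half) = 4; half = 4; dotted quarter = 3; eighth note = 1; quarter = 2; a full eighth-note triplet (3 notes) (three triplet eighths span one quarter) = 2; eighth note = 1.
Sum: 12 + 8 + 2 + 4 + 4 + 3 + 1 + 2 + 2 + 1 = 39.
39 ÷ 2 = 19.5 beats.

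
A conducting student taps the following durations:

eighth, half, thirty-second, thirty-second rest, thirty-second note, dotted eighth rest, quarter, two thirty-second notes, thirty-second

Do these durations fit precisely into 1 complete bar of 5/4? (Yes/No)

Yes

One bar of 5/4 = 40 thirty-second notes.
In thirty-second notes: eighth = 4; half = 16; thirty-second = 1; thirty-second rest = 1; thirty-second note = 1; dotted eighth rest = 6; quarter = 8; thirty-second note = 1; thirty-second note = 1; thirty-second = 1.
Total: 4 + 16 + 1 + 1 + 1 + 6 + 8 + 1 + 1 + 1 = 40.
40 equals 40, so the answer is Yes.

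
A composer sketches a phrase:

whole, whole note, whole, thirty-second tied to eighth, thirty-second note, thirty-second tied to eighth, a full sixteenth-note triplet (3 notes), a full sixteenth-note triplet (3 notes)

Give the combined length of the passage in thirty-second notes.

Convert each value to thirty-second notes: whole = 32; whole note = 32; whole = 32; thirty-second tied to eighth (thirty-second + eighth) = 5; thirty-second note = 1; thirty-second tied to eighth (thirty-second + eighth) = 5; a full sixteenth-note triplet (3 notes) (three triplet sixteenths span one eighth) = 4; a full sixteenth-note triplet (3 notes) (three triplet sixteenths span one eighth) = 4.
Altogether 32 + 32 + 32 + 5 + 1 + 5 + 4 + 4 = 115 thirty-second notes.

115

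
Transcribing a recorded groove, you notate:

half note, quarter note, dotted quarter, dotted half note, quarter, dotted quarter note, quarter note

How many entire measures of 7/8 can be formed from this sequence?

One bar of 7/8 = 7 eighth notes.
In eighth notes: half note = 4; quarter note = 2; dotted quarter = 3; dotted half note = 6; quarter = 2; dotted quarter note = 3; quarter note = 2.
Sum: 4 + 2 + 3 + 6 + 2 + 3 + 2 = 22.
22 ÷ 7 = 3 complete bars with 1 left over.

3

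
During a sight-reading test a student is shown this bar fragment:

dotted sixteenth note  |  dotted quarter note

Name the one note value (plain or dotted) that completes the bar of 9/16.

The bar of 9/16 = 18 thirty-second notes.
Each duration in thirty-second notes: dotted sixteenth note = 3; dotted quarter note = 12.
Altogether 3 + 12 = 15.
Remaining: 18 − 15 = 3 thirty-second notes, which is a dotted sixteenth note.

dotted sixteenth note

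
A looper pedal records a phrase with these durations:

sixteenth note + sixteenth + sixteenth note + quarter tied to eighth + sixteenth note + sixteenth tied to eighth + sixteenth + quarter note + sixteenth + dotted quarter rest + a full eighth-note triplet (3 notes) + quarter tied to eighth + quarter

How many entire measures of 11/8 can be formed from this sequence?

1

One bar of 11/8 = 22 sixteenth notes.
In sixteenth notes: sixteenth note = 1; sixteenth = 1; sixteenth note = 1; quarter tied to eighth (quarter + eighth) = 6; sixteenth note = 1; sixteenth tied to eighth (sixteenth + eighth) = 3; sixteenth = 1; quarter note = 4; sixteenth = 1; dotted quarter rest = 6; a full eighth-note triplet (3 notes) (three triplet eighths span one quarter) = 4; quarter tied to eighth (quarter + eighth) = 6; quarter = 4.
Sum: 1 + 1 + 1 + 6 + 1 + 3 + 1 + 4 + 1 + 6 + 4 + 6 + 4 = 39.
39 ÷ 22 = 1 complete bar with 17 left over.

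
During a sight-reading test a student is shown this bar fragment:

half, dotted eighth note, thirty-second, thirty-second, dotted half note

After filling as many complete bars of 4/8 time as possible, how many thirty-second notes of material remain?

One bar of 4/8 = 16 thirty-second notes.
In thirty-second notes: half = 16; dotted eighth note = 6; thirty-second = 1; thirty-second = 1; dotted half note = 24.
Sum: 16 + 6 + 1 + 1 + 24 = 48.
48 ÷ 16 = 3 complete bars with 0 thirty-second notes remaining.

0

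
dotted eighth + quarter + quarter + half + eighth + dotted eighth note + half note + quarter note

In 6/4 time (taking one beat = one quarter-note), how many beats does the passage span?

9

One quarter-note beat = 4 sixteenth notes.
Working in sixteenth notes: dotted eighth = 3; quarter = 4; quarter = 4; half = 8; eighth = 2; dotted eighth note = 3; half note = 8; quarter note = 4.
Adding: 3 + 4 + 4 + 8 + 2 + 3 + 8 + 4 = 36.
36 ÷ 4 = 9 beats.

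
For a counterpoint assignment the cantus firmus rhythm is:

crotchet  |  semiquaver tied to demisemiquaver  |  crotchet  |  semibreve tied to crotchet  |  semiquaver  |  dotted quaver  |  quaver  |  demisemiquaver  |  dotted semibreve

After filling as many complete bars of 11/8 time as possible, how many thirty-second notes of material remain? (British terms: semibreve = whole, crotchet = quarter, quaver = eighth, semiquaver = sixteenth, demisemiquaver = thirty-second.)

32

One bar of 11/8 = 44 thirty-second notes.
Working in thirty-second notes: crotchet = 8; semiquaver tied to demisemiquaver (semiquaver + demisemiquaver) = 3; crotchet = 8; semibreve tied to crotchet (semibreve + crotchet) = 40; semiquaver = 2; dotted quaver = 6; quaver = 4; demisemiquaver = 1; dotted semibreve = 48.
Altogether 8 + 3 + 8 + 40 + 2 + 6 + 4 + 1 + 48 = 120.
120 ÷ 44 = 2 complete bars with 32 thirty-second notes remaining.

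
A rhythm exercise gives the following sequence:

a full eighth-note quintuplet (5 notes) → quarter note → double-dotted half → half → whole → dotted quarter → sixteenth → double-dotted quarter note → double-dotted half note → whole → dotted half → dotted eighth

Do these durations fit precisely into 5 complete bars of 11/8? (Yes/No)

One bar of 11/8 = 22 sixteenth notes, so 5 bars = 110.
Convert each value to sixteenth notes: a full eighth-note quintuplet (5 notes) (five quintuplet eighths span one half) = 8; quarter note = 4; double-dotted half = 14; half = 8; whole = 16; dotted quarter = 6; sixteenth = 1; double-dotted quarter note = 7; double-dotted half note = 14; whole = 16; dotted half = 12; dotted eighth = 3.
Adding: 8 + 4 + 14 + 8 + 16 + 6 + 1 + 7 + 14 + 16 + 12 + 3 = 109.
109 falls short of 110, so the answer is No.

No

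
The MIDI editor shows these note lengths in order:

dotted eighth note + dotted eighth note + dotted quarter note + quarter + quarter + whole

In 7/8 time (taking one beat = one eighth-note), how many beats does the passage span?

18

One eighth-note beat = 2 sixteenth notes.
Express everything in sixteenth notes: dotted eighth note = 3; dotted eighth note = 3; dotted quarter note = 6; quarter = 4; quarter = 4; whole = 16.
Sum: 3 + 3 + 6 + 4 + 4 + 16 = 36.
36 ÷ 2 = 18 beats.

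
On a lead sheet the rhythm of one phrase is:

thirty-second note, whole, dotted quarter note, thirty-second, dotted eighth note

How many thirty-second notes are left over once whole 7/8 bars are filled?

24

One bar of 7/8 = 28 thirty-second notes.
Express everything in thirty-second notes: thirty-second note = 1; whole = 32; dotted quarter note = 12; thirty-second = 1; dotted eighth note = 6.
Adding: 1 + 32 + 12 + 1 + 6 = 52.
52 ÷ 28 = 1 complete bar with 24 thirty-second notes remaining.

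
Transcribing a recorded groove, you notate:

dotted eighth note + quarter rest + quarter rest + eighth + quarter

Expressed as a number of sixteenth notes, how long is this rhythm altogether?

17

Each duration in sixteenth notes: dotted eighth note = 3; quarter rest = 4; quarter rest = 4; eighth = 2; quarter = 4.
Total: 3 + 4 + 4 + 2 + 4 = 17 sixteenth notes.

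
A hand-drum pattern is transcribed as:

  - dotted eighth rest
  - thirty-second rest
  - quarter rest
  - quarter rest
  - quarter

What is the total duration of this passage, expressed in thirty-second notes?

31

Working in thirty-second notes: dotted eighth rest = 6; thirty-second rest = 1; quarter rest = 8; quarter rest = 8; quarter = 8.
Sum: 6 + 1 + 8 + 8 + 8 = 31 thirty-second notes.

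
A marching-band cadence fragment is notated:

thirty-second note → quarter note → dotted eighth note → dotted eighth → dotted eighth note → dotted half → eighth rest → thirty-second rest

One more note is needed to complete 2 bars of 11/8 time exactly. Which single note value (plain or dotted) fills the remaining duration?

whole note

2 bars of 11/8 = 88 thirty-second notes.
Working in thirty-second notes: thirty-second note = 1; quarter note = 8; dotted eighth note = 6; dotted eighth = 6; dotted eighth note = 6; dotted half = 24; eighth rest = 4; thirty-second rest = 1.
Altogether 1 + 8 + 6 + 6 + 6 + 24 + 4 + 1 = 56.
Remaining: 88 − 56 = 32 thirty-second notes, which is a whole note.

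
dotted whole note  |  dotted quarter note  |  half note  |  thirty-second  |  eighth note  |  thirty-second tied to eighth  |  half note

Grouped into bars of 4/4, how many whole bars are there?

3

One bar of 4/4 = 32 thirty-second notes.
Working in thirty-second notes: dotted whole note = 48; dotted quarter note = 12; half note = 16; thirty-second = 1; eighth note = 4; thirty-second tied to eighth (thirty-second + eighth) = 5; half note = 16.
Sum: 48 + 12 + 16 + 1 + 4 + 5 + 16 = 102.
102 ÷ 32 = 3 complete bars with 6 left over.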